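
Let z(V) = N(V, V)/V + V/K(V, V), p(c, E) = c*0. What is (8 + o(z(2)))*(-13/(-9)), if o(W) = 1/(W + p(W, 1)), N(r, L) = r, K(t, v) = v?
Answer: 221/18 ≈ 12.278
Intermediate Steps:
p(c, E) = 0
z(V) = 2 (z(V) = V/V + V/V = 1 + 1 = 2)
o(W) = 1/W (o(W) = 1/(W + 0) = 1/W)
(8 + o(z(2)))*(-13/(-9)) = (8 + 1/2)*(-13/(-9)) = (8 + 1/2)*(-13*(-1/9)) = (17/2)*(13/9) = 221/18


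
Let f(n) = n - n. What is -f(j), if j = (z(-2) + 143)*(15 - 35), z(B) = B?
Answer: 0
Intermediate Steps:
j = -2820 (j = (-2 + 143)*(15 - 35) = 141*(-20) = -2820)
f(n) = 0
-f(j) = -1*0 = 0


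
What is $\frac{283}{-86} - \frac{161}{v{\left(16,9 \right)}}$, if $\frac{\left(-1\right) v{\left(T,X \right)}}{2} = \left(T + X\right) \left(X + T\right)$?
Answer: $- \frac{84976}{26875} \approx -3.1619$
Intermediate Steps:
$v{\left(T,X \right)} = - 2 \left(T + X\right)^{2}$ ($v{\left(T,X \right)} = - 2 \left(T + X\right) \left(X + T\right) = - 2 \left(T + X\right) \left(T + X\right) = - 2 \left(T + X\right)^{2}$)
$\frac{283}{-86} - \frac{161}{v{\left(16,9 \right)}} = \frac{283}{-86} - \frac{161}{\left(-2\right) \left(16 + 9\right)^{2}} = 283 \left(- \frac{1}{86}\right) - \frac{161}{\left(-2\right) 25^{2}} = - \frac{283}{86} - \frac{161}{\left(-2\right) 625} = - \frac{283}{86} - \frac{161}{-1250} = - \frac{283}{86} - - \frac{161}{1250} = - \frac{283}{86} + \frac{161}{1250} = - \frac{84976}{26875}$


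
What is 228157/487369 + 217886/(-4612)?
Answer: -52569310925/1123872914 ≈ -46.775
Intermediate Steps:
228157/487369 + 217886/(-4612) = 228157*(1/487369) + 217886*(-1/4612) = 228157/487369 - 108943/2306 = -52569310925/1123872914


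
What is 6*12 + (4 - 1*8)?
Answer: 68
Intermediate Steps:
6*12 + (4 - 1*8) = 72 + (4 - 8) = 72 - 4 = 68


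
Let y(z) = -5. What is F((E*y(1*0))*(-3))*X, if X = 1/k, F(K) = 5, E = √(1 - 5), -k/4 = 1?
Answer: -5/4 ≈ -1.2500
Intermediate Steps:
k = -4 (k = -4*1 = -4)
E = 2*I (E = √(-4) = 2*I ≈ 2.0*I)
X = -¼ (X = 1/(-4) = -¼ ≈ -0.25000)
F((E*y(1*0))*(-3))*X = 5*(-¼) = -5/4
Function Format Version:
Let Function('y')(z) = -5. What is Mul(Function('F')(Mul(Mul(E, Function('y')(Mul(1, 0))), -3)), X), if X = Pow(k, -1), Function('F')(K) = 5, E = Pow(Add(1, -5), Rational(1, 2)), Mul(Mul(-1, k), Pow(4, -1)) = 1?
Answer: Rational(-5, 4) ≈ -1.2500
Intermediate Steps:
k = -4 (k = Mul(-4, 1) = -4)
E = Mul(2, I) (E = Pow(-4, Rational(1, 2)) = Mul(2, I) ≈ Mul(2.0000, I))
X = Rational(-1, 4) (X = Pow(-4, -1) = Rational(-1, 4) ≈ -0.25000)
Mul(Function('F')(Mul(Mul(E, Function('y')(Mul(1, 0))), -3)), X) = Mul(5, Rational(-1, 4)) = Rational(-5, 4)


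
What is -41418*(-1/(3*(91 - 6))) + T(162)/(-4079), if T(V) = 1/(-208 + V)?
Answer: 2590475089/15948890 ≈ 162.42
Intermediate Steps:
-41418*(-1/(3*(91 - 6))) + T(162)/(-4079) = -41418*(-1/(3*(91 - 6))) + 1/((-208 + 162)*(-4079)) = -41418/((-3*85)) - 1/4079/(-46) = -41418/(-255) - 1/46*(-1/4079) = -41418*(-1/255) + 1/187634 = 13806/85 + 1/187634 = 2590475089/15948890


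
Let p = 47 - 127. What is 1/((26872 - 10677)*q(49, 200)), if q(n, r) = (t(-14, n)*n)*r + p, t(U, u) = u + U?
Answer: 1/5553589400 ≈ 1.8006e-10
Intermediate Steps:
t(U, u) = U + u
p = -80
q(n, r) = -80 + n*r*(-14 + n) (q(n, r) = ((-14 + n)*n)*r - 80 = (n*(-14 + n))*r - 80 = n*r*(-14 + n) - 80 = -80 + n*r*(-14 + n))
1/((26872 - 10677)*q(49, 200)) = 1/((26872 - 10677)*(-80 + 49*200*(-14 + 49))) = 1/(16195*(-80 + 49*200*35)) = 1/(16195*(-80 + 343000)) = (1/16195)/342920 = (1/16195)*(1/342920) = 1/5553589400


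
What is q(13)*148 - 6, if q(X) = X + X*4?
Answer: 9614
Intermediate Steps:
q(X) = 5*X (q(X) = X + 4*X = 5*X)
q(13)*148 - 6 = (5*13)*148 - 6 = 65*148 - 6 = 9620 - 6 = 9614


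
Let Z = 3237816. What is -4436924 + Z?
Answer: -1199108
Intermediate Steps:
-4436924 + Z = -4436924 + 3237816 = -1199108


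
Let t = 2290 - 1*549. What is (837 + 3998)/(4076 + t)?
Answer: 4835/5817 ≈ 0.83118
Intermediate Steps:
t = 1741 (t = 2290 - 549 = 1741)
(837 + 3998)/(4076 + t) = (837 + 3998)/(4076 + 1741) = 4835/5817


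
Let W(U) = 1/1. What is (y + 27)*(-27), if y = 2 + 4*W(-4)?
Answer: -891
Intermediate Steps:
W(U) = 1
y = 6 (y = 2 + 4*1 = 2 + 4 = 6)
(y + 27)*(-27) = (6 + 27)*(-27) = 33*(-27) = -891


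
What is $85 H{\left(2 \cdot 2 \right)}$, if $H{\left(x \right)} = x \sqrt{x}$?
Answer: $680$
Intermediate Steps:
$H{\left(x \right)} = x^{\frac{3}{2}}$
$85 H{\left(2 \cdot 2 \right)} = 85 \left(2 \cdot 2\right)^{\frac{3}{2}} = 85 \cdot 4^{\frac{3}{2}} = 85 \cdot 8 = 680$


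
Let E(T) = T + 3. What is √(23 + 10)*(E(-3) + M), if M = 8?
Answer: 8*√33 ≈ 45.956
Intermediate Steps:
E(T) = 3 + T
√(23 + 10)*(E(-3) + M) = √(23 + 10)*((3 - 3) + 8) = √33*(0 + 8) = √33*8 = 8*√33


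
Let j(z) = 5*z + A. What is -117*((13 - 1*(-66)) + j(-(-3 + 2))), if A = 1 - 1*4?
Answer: -9477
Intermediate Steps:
A = -3 (A = 1 - 4 = -3)
j(z) = -3 + 5*z (j(z) = 5*z - 3 = -3 + 5*z)
-117*((13 - 1*(-66)) + j(-(-3 + 2))) = -117*((13 - 1*(-66)) + (-3 + 5*(-(-3 + 2)))) = -117*((13 + 66) + (-3 + 5*(-1*(-1)))) = -117*(79 + (-3 + 5*1)) = -117*(79 + (-3 + 5)) = -117*(79 + 2) = -117*81 = -9477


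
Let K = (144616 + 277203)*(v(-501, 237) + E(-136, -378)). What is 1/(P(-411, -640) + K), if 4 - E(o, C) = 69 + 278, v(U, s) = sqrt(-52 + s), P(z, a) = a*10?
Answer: -144690317/20902370548839704 - 421819*sqrt(185)/20902370548839704 ≈ -7.1967e-9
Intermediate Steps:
P(z, a) = 10*a
E(o, C) = -343 (E(o, C) = 4 - (69 + 278) = 4 - 1*347 = 4 - 347 = -343)
K = -144683917 + 421819*sqrt(185) (K = (144616 + 277203)*(sqrt(-52 + 237) - 343) = 421819*(sqrt(185) - 343) = 421819*(-343 + sqrt(185)) = -144683917 + 421819*sqrt(185) ≈ -1.3895e+8)
1/(P(-411, -640) + K) = 1/(10*(-640) + (-144683917 + 421819*sqrt(185))) = 1/(-6400 + (-144683917 + 421819*sqrt(185))) = 1/(-144690317 + 421819*sqrt(185))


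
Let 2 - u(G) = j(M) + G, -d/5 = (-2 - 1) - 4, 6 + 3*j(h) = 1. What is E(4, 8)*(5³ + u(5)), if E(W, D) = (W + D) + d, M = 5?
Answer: 17437/3 ≈ 5812.3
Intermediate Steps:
j(h) = -5/3 (j(h) = -2 + (⅓)*1 = -2 + ⅓ = -5/3)
d = 35 (d = -5*((-2 - 1) - 4) = -5*(-3 - 4) = -5*(-7) = 35)
u(G) = 11/3 - G (u(G) = 2 - (-5/3 + G) = 2 + (5/3 - G) = 11/3 - G)
E(W, D) = 35 + D + W (E(W, D) = (W + D) + 35 = (D + W) + 35 = 35 + D + W)
E(4, 8)*(5³ + u(5)) = (35 + 8 + 4)*(5³ + (11/3 - 1*5)) = 47*(125 + (11/3 - 5)) = 47*(125 - 4/3) = 47*(371/3) = 17437/3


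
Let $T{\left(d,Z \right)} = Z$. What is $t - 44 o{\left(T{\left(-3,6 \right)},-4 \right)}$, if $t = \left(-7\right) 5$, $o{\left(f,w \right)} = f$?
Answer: $-299$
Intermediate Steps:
$t = -35$
$t - 44 o{\left(T{\left(-3,6 \right)},-4 \right)} = -35 - 264 = -299$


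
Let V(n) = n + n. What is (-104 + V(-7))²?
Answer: 13924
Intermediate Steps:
V(n) = 2*n
(-104 + V(-7))² = (-104 + 2*(-7))² = (-104 - 14)² = (-118)² = 13924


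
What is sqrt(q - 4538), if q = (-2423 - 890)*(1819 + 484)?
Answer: I*sqrt(7634377) ≈ 2763.0*I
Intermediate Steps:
q = -7629839 (q = -3313*2303 = -7629839)
sqrt(q - 4538) = sqrt(-7629839 - 4538) = sqrt(-7634377) = I*sqrt(7634377)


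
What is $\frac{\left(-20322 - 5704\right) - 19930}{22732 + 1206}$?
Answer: $- \frac{22978}{11969} \approx -1.9198$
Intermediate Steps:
$\frac{\left(-20322 - 5704\right) - 19930}{22732 + 1206} = \frac{-26026 - 19930}{23938} = \left(-45956\right) \frac{1}{23938} = - \frac{22978}{11969}$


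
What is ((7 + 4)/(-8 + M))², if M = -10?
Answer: 121/324 ≈ 0.37346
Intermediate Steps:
((7 + 4)/(-8 + M))² = ((7 + 4)/(-8 - 10))² = (11/(-18))² = (11*(-1/18))² = (-11/18)² = 121/324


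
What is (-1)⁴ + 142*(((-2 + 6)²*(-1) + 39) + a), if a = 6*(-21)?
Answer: -14625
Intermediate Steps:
a = -126
(-1)⁴ + 142*(((-2 + 6)²*(-1) + 39) + a) = (-1)⁴ + 142*(((-2 + 6)²*(-1) + 39) - 126) = 1 + 142*((4²*(-1) + 39) - 126) = 1 + 142*((16*(-1) + 39) - 126) = 1 + 142*((-16 + 39) - 126) = 1 + 142*(23 - 126) = 1 + 142*(-103) = 1 - 14626 = -14625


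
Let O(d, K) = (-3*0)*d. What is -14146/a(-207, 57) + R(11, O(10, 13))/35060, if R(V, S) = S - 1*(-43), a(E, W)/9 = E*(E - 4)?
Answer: -479055761/13781840580 ≈ -0.034760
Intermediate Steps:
a(E, W) = 9*E*(-4 + E) (a(E, W) = 9*(E*(E - 4)) = 9*(E*(-4 + E)) = 9*E*(-4 + E))
O(d, K) = 0 (O(d, K) = 0*d = 0)
R(V, S) = 43 + S (R(V, S) = S + 43 = 43 + S)
-14146/a(-207, 57) + R(11, O(10, 13))/35060 = -14146*(-1/(1863*(-4 - 207))) + (43 + 0)/35060 = -14146/(9*(-207)*(-211)) + 43*(1/35060) = -14146/393093 + 43/35060 = -479055761/13781840580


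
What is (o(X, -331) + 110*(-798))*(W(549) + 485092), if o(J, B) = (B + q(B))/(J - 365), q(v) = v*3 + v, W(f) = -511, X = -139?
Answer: -7145868063055/168 ≈ -4.2535e+10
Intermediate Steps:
q(v) = 4*v (q(v) = 3*v + v = 4*v)
o(J, B) = 5*B/(-365 + J) (o(J, B) = (B + 4*B)/(J - 365) = (5*B)/(-365 + J) = 5*B/(-365 + J))
(o(X, -331) + 110*(-798))*(W(549) + 485092) = (5*(-331)/(-365 - 139) + 110*(-798))*(-511 + 485092) = (5*(-331)/(-504) - 87780)*484581 = (5*(-331)*(-1/504) - 87780)*484581 = (1655/504 - 87780)*484581 = -44239465/504*484581 = -7145868063055/168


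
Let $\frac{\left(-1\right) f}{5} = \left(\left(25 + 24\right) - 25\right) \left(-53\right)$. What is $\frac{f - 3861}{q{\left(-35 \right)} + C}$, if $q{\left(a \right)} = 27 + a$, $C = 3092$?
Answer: $\frac{833}{1028} \approx 0.81031$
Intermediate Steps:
$f = 6360$ ($f = - 5 \left(\left(25 + 24\right) - 25\right) \left(-53\right) = - 5 \left(49 - 25\right) \left(-53\right) = - 5 \cdot 24 \left(-53\right) = \left(-5\right) \left(-1272\right) = 6360$)
$\frac{f - 3861}{q{\left(-35 \right)} + C} = \frac{6360 - 3861}{\left(27 - 35\right) + 3092} = \frac{2499}{-8 + 3092} = \frac{2499}{3084} = 2499 \cdot \frac{1}{3084} = \frac{833}{1028}$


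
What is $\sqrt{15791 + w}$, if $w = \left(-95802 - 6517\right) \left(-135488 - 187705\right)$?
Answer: $\sqrt{33068800358} \approx 1.8185 \cdot 10^{5}$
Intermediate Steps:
$w = 33068784567$ ($w = \left(-102319\right) \left(-323193\right) = 33068784567$)
$\sqrt{15791 + w} = \sqrt{15791 + 33068784567} = \sqrt{33068800358}$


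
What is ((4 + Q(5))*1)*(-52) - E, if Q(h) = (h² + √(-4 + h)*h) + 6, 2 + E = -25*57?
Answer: -653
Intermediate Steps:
E = -1427 (E = -2 - 25*57 = -2 - 1425 = -1427)
Q(h) = 6 + h² + h*√(-4 + h) (Q(h) = (h² + h*√(-4 + h)) + 6 = 6 + h² + h*√(-4 + h))
((4 + Q(5))*1)*(-52) - E = ((4 + (6 + 5² + 5*√(-4 + 5)))*1)*(-52) - 1*(-1427) = ((4 + (6 + 25 + 5*√1))*1)*(-52) + 1427 = ((4 + (6 + 25 + 5*1))*1)*(-52) + 1427 = ((4 + (6 + 25 + 5))*1)*(-52) + 1427 = ((4 + 36)*1)*(-52) + 1427 = (40*1)*(-52) + 1427 = 40*(-52) + 1427 = -2080 + 1427 = -653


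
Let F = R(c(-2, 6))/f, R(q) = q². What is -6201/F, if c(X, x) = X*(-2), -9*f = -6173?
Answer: -4253197/16 ≈ -2.6583e+5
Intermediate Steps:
f = 6173/9 (f = -⅑*(-6173) = 6173/9 ≈ 685.89)
c(X, x) = -2*X
F = 144/6173 (F = (-2*(-2))²/(6173/9) = 4²*(9/6173) = 16*(9/6173) = 144/6173 ≈ 0.023327)
-6201/F = -6201/144/6173 = -6201*6173/144 = -4253197/16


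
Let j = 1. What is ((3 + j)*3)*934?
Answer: 11208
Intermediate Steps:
((3 + j)*3)*934 = ((3 + 1)*3)*934 = (4*3)*934 = 12*934 = 11208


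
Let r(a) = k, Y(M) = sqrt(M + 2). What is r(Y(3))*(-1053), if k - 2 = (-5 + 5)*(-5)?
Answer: -2106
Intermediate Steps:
Y(M) = sqrt(2 + M)
k = 2 (k = 2 + (-5 + 5)*(-5) = 2 + 0*(-5) = 2 + 0 = 2)
r(a) = 2
r(Y(3))*(-1053) = 2*(-1053) = -2106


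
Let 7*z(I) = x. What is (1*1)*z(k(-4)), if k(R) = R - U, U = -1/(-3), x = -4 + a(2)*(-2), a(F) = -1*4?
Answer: 4/7 ≈ 0.57143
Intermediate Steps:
a(F) = -4
x = 4 (x = -4 - 4*(-2) = -4 + 8 = 4)
U = ⅓ (U = -1*(-⅓) = ⅓ ≈ 0.33333)
k(R) = -⅓ + R (k(R) = R - 1*⅓ = R - ⅓ = -⅓ + R)
z(I) = 4/7 (z(I) = (⅐)*4 = 4/7)
(1*1)*z(k(-4)) = (1*1)*(4/7) = 1*(4/7) = 4/7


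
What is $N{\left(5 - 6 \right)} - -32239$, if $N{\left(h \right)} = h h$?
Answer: $32240$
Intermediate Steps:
$N{\left(h \right)} = h^{2}$
$N{\left(5 - 6 \right)} - -32239 = \left(5 - 6\right)^{2} - -32239 = \left(-1\right)^{2} + 32239 = 1 + 32239 = 32240$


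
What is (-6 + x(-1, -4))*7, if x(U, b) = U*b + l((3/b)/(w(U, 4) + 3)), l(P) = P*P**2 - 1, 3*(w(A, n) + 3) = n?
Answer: -91119/4096 ≈ -22.246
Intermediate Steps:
w(A, n) = -3 + n/3
l(P) = -1 + P**3 (l(P) = P**3 - 1 = -1 + P**3)
x(U, b) = -1 + 729/(64*b**3) + U*b (x(U, b) = U*b + (-1 + ((3/b)/((-3 + (1/3)*4) + 3))**3) = U*b + (-1 + ((3/b)/((-3 + 4/3) + 3))**3) = U*b + (-1 + ((3/b)/(-5/3 + 3))**3) = U*b + (-1 + ((3/b)/(4/3))**3) = U*b + (-1 + ((3/b)*(3/4))**3) = U*b + (-1 + (9/(4*b))**3) = U*b + (-1 + 729/(64*b**3)) = -1 + 729/(64*b**3) + U*b)
(-6 + x(-1, -4))*7 = (-6 + (-1 + (729/64)/(-4)**3 - 1*(-4)))*7 = (-6 + (-1 + (729/64)*(-1/64) + 4))*7 = (-6 + (-1 - 729/4096 + 4))*7 = (-6 + 11559/4096)*7 = -13017/4096*7 = -91119/4096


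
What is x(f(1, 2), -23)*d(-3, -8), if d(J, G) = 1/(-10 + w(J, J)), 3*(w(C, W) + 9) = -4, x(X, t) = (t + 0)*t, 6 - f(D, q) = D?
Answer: -1587/61 ≈ -26.016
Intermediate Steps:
f(D, q) = 6 - D
x(X, t) = t**2 (x(X, t) = t*t = t**2)
w(C, W) = -31/3 (w(C, W) = -9 + (1/3)*(-4) = -9 - 4/3 = -31/3)
d(J, G) = -3/61 (d(J, G) = 1/(-10 - 31/3) = 1/(-61/3) = -3/61)
x(f(1, 2), -23)*d(-3, -8) = (-23)**2*(-3/61) = 529*(-3/61) = -1587/61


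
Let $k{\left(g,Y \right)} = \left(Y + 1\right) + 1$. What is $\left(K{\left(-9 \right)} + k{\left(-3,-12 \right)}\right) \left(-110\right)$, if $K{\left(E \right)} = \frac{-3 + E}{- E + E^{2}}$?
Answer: $\frac{3344}{3} \approx 1114.7$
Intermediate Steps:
$K{\left(E \right)} = \frac{-3 + E}{E^{2} - E}$
$k{\left(g,Y \right)} = 2 + Y$ ($k{\left(g,Y \right)} = \left(1 + Y\right) + 1 = 2 + Y$)
$\left(K{\left(-9 \right)} + k{\left(-3,-12 \right)}\right) \left(-110\right) = \left(\frac{-3 - 9}{\left(-9\right) \left(-1 - 9\right)} + \left(2 - 12\right)\right) \left(-110\right) = \left(\left(- \frac{1}{9}\right) \frac{1}{-10} \left(-12\right) - 10\right) \left(-110\right) = \left(\left(- \frac{1}{9}\right) \left(- \frac{1}{10}\right) \left(-12\right) - 10\right) \left(-110\right) = \left(- \frac{2}{15} - 10\right) \left(-110\right) = \left(- \frac{152}{15}\right) \left(-110\right) = \frac{3344}{3}$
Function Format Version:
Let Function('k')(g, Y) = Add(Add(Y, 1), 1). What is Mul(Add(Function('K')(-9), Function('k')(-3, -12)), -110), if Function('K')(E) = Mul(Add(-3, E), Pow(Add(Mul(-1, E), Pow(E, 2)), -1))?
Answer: Rational(3344, 3) ≈ 1114.7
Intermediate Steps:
Function('K')(E) = Mul(Pow(Add(Pow(E, 2), Mul(-1, E)), -1), Add(-3, E)) (Function('K')(E) = Mul(Add(-3, E), Pow(Add(Pow(E, 2), Mul(-1, E)), -1)) = Mul(Pow(Add(Pow(E, 2), Mul(-1, E)), -1), Add(-3, E)))
Function('k')(g, Y) = Add(2, Y) (Function('k')(g, Y) = Add(Add(1, Y), 1) = Add(2, Y))
Mul(Add(Function('K')(-9), Function('k')(-3, -12)), -110) = Mul(Add(Mul(Pow(-9, -1), Pow(Add(-1, -9), -1), Add(-3, -9)), Add(2, -12)), -110) = Mul(Add(Mul(Rational(-1, 9), Pow(-10, -1), -12), -10), -110) = Mul(Add(Mul(Rational(-1, 9), Rational(-1, 10), -12), -10), -110) = Mul(Add(Rational(-2, 15), -10), -110) = Mul(Rational(-152, 15), -110) = Rational(3344, 3)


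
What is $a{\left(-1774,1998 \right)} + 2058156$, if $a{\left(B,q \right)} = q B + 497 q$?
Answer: $-493290$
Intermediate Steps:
$a{\left(B,q \right)} = 497 q + B q$ ($a{\left(B,q \right)} = B q + 497 q = 497 q + B q$)
$a{\left(-1774,1998 \right)} + 2058156 = 1998 \left(497 - 1774\right) + 2058156 = 1998 \left(-1277\right) + 2058156 = -2551446 + 2058156 = -493290$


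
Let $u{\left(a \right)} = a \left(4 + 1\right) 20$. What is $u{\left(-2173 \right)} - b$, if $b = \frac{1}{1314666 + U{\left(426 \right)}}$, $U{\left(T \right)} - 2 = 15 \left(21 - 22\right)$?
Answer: $- \frac{285674096901}{1314653} \approx -2.173 \cdot 10^{5}$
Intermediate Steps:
$U{\left(T \right)} = -13$ ($U{\left(T \right)} = 2 + 15 \left(21 - 22\right) = 2 + 15 \left(-1\right) = 2 - 15 = -13$)
$u{\left(a \right)} = 100 a$ ($u{\left(a \right)} = a 5 \cdot 20 = 5 a 20 = 100 a$)
$b = \frac{1}{1314653}$ ($b = \frac{1}{1314666 - 13} = \frac{1}{1314653} \approx 7.6066 \cdot 10^{-7}$)
$u{\left(-2173 \right)} - b = 100 \left(-2173\right) - \frac{1}{1314653} = -217300 - \frac{1}{1314653} = - \frac{285674096901}{1314653}$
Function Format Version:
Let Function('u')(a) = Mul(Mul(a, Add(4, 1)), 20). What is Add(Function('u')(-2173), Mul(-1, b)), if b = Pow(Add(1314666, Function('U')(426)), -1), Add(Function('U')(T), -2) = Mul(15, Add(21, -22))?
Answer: Rational(-285674096901, 1314653) ≈ -2.1730e+5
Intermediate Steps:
Function('U')(T) = -13 (Function('U')(T) = Add(2, Mul(15, Add(21, -22))) = Add(2, Mul(15, -1)) = Add(2, -15) = -13)
Function('u')(a) = Mul(100, a) (Function('u')(a) = Mul(Mul(a, 5), 20) = Mul(Mul(5, a), 20) = Mul(100, a))
b = Rational(1, 1314653) (b = Pow(Add(1314666, -13), -1) = Pow(1314653, -1) = Rational(1, 1314653) ≈ 7.6066e-7)
Add(Function('u')(-2173), Mul(-1, b)) = Add(Mul(100, -2173), Mul(-1, Rational(1, 1314653))) = Add(-217300, Rational(-1, 1314653)) = Rational(-285674096901, 1314653)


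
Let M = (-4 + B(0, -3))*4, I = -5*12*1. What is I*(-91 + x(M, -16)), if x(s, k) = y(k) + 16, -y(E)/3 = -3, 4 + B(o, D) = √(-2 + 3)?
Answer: 3960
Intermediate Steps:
B(o, D) = -3 (B(o, D) = -4 + √(-2 + 3) = -4 + √1 = -4 + 1 = -3)
y(E) = 9 (y(E) = -3*(-3) = 9)
I = -60 (I = -60*1 = -60)
M = -28 (M = (-4 - 3)*4 = -7*4 = -28)
x(s, k) = 25 (x(s, k) = 9 + 16 = 25)
I*(-91 + x(M, -16)) = -60*(-91 + 25) = -60*(-66) = 3960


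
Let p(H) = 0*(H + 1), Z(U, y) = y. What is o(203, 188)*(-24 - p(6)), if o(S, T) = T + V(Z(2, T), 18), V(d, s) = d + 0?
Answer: -9024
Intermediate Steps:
V(d, s) = d
p(H) = 0 (p(H) = 0*(1 + H) = 0)
o(S, T) = 2*T (o(S, T) = T + T = 2*T)
o(203, 188)*(-24 - p(6)) = (2*188)*(-24 - 1*0) = 376*(-24 + 0) = 376*(-24) = -9024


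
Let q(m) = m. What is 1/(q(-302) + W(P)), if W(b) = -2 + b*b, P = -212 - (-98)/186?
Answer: 8649/384161593 ≈ 2.2514e-5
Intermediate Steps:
P = -19667/93 (P = -212 - (-98)/186 = -212 - 1*(-49/93) = -212 + 49/93 = -19667/93 ≈ -211.47)
W(b) = -2 + b²
1/(q(-302) + W(P)) = 1/(-302 + (-2 + (-19667/93)²)) = 1/(-302 + (-2 + 386790889/8649)) = 1/(-302 + 386773591/8649) = 1/(384161593/8649) = 8649/384161593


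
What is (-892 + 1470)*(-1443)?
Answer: -834054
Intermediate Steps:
(-892 + 1470)*(-1443) = 578*(-1443) = -834054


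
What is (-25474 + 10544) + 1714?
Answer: -13216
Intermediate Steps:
(-25474 + 10544) + 1714 = -14930 + 1714 = -13216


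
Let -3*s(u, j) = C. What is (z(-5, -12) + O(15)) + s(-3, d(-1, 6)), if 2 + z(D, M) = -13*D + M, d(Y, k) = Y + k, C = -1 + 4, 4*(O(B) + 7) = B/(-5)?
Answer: 169/4 ≈ 42.250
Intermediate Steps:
O(B) = -7 - B/20 (O(B) = -7 + (B/(-5))/4 = -7 + (B*(-⅕))/4 = -7 + (-B/5)/4 = -7 - B/20)
C = 3
z(D, M) = -2 + M - 13*D (z(D, M) = -2 + (-13*D + M) = -2 + (M - 13*D) = -2 + M - 13*D)
s(u, j) = -1 (s(u, j) = -⅓*3 = -1)
(z(-5, -12) + O(15)) + s(-3, d(-1, 6)) = ((-2 - 12 - 13*(-5)) + (-7 - 1/20*15)) - 1 = ((-2 - 12 + 65) + (-7 - ¾)) - 1 = (51 - 31/4) - 1 = 173/4 - 1 = 169/4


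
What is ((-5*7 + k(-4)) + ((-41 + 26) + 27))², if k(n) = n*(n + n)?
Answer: 81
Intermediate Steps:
k(n) = 2*n² (k(n) = n*(2*n) = 2*n²)
((-5*7 + k(-4)) + ((-41 + 26) + 27))² = ((-5*7 + 2*(-4)²) + ((-41 + 26) + 27))² = ((-35 + 2*16) + (-15 + 27))² = ((-35 + 32) + 12)² = (-3 + 12)² = 9² = 81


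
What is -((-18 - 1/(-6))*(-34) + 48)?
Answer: -1963/3 ≈ -654.33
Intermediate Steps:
-((-18 - 1/(-6))*(-34) + 48) = -((-18 - 1*(-1/6))*(-34) + 48) = -((-18 + 1/6)*(-34) + 48) = -(-107/6*(-34) + 48) = -(1819/3 + 48) = -1*1963/3 = -1963/3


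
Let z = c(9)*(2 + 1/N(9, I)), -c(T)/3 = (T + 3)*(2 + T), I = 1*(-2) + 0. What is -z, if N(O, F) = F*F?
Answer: 891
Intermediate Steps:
I = -2 (I = -2 + 0 = -2)
c(T) = -3*(2 + T)*(3 + T) (c(T) = -3*(T + 3)*(2 + T) = -3*(3 + T)*(2 + T) = -3*(2 + T)*(3 + T))
N(O, F) = F²
z = -891 (z = (-18 - 15*9 - 3*9²)*(2 + 1/((-2)²)) = (-18 - 135 - 3*81)*(2 + 1/4) = (-18 - 135 - 243)*(2 + ¼) = -396*9/4 = -891)
-z = -1*(-891) = 891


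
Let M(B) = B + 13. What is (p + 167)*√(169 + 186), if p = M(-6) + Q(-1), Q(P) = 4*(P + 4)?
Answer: 186*√355 ≈ 3504.5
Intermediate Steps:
M(B) = 13 + B
Q(P) = 16 + 4*P (Q(P) = 4*(4 + P) = 16 + 4*P)
p = 19 (p = (13 - 6) + (16 + 4*(-1)) = 7 + (16 - 4) = 7 + 12 = 19)
(p + 167)*√(169 + 186) = (19 + 167)*√(169 + 186) = 186*√355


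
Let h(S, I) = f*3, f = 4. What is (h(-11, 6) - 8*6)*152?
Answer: -5472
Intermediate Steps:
h(S, I) = 12 (h(S, I) = 4*3 = 12)
(h(-11, 6) - 8*6)*152 = (12 - 8*6)*152 = (12 - 48)*152 = -36*152 = -5472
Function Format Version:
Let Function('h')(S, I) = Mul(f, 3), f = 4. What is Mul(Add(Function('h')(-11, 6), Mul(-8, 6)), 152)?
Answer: -5472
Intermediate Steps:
Function('h')(S, I) = 12 (Function('h')(S, I) = Mul(4, 3) = 12)
Mul(Add(Function('h')(-11, 6), Mul(-8, 6)), 152) = Mul(Add(12, Mul(-8, 6)), 152) = Mul(Add(12, -48), 152) = Mul(-36, 152) = -5472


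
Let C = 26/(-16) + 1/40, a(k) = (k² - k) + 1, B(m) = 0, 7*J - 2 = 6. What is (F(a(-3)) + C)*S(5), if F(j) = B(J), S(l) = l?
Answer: -8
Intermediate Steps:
J = 8/7 (J = 2/7 + (⅐)*6 = 2/7 + 6/7 = 8/7 ≈ 1.1429)
a(k) = 1 + k² - k
C = -8/5 (C = 26*(-1/16) + 1*(1/40) = -13/8 + 1/40 = -8/5 ≈ -1.6000)
F(j) = 0
(F(a(-3)) + C)*S(5) = (0 - 8/5)*5 = -8/5*5 = -8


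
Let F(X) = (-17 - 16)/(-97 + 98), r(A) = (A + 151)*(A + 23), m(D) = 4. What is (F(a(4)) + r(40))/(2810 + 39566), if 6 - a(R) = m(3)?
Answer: 1500/5297 ≈ 0.28318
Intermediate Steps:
a(R) = 2 (a(R) = 6 - 1*4 = 6 - 4 = 2)
r(A) = (23 + A)*(151 + A) (r(A) = (151 + A)*(23 + A) = (23 + A)*(151 + A))
F(X) = -33 (F(X) = -33/1 = -33*1 = -33)
(F(a(4)) + r(40))/(2810 + 39566) = (-33 + (3473 + 40² + 174*40))/(2810 + 39566) = (-33 + (3473 + 1600 + 6960))/42376 = (-33 + 12033)*(1/42376) = 12000*(1/42376) = 1500/5297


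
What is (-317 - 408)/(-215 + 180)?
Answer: 145/7 ≈ 20.714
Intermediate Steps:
(-317 - 408)/(-215 + 180) = -725/(-35) = -725*(-1/35) = 145/7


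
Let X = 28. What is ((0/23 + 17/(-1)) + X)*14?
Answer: 154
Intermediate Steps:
((0/23 + 17/(-1)) + X)*14 = ((0/23 + 17/(-1)) + 28)*14 = ((0*(1/23) + 17*(-1)) + 28)*14 = ((0 - 17) + 28)*14 = (-17 + 28)*14 = 11*14 = 154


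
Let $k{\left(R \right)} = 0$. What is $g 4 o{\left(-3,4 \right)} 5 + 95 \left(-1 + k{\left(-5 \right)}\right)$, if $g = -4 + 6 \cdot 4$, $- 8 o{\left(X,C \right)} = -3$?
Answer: $55$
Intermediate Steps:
$o{\left(X,C \right)} = \frac{3}{8}$ ($o{\left(X,C \right)} = \left(- \frac{1}{8}\right) \left(-3\right) = \frac{3}{8}$)
$g = 20$ ($g = -4 + 24 = 20$)
$g 4 o{\left(-3,4 \right)} 5 + 95 \left(-1 + k{\left(-5 \right)}\right) = 20 \cdot 4 \cdot \frac{3}{8} \cdot 5 + 95 \left(-1 + 0\right) = 80 \cdot \frac{15}{8} + 95 \left(-1\right) = 150 - 95 = 55$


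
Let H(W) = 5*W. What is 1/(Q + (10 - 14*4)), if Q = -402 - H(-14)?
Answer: -1/378 ≈ -0.0026455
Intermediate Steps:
Q = -332 (Q = -402 - 5*(-14) = -402 - 1*(-70) = -402 + 70 = -332)
1/(Q + (10 - 14*4)) = 1/(-332 + (10 - 14*4)) = 1/(-332 + (10 - 56)) = 1/(-332 - 46) = 1/(-378) = -1/378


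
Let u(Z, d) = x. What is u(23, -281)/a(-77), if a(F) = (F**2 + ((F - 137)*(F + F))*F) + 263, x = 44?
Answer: -11/632855 ≈ -1.7382e-5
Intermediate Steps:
u(Z, d) = 44
a(F) = 263 + F**2 + 2*F**2*(-137 + F) (a(F) = (F**2 + ((-137 + F)*(2*F))*F) + 263 = (F**2 + (2*F*(-137 + F))*F) + 263 = (F**2 + 2*F**2*(-137 + F)) + 263 = 263 + F**2 + 2*F**2*(-137 + F))
u(23, -281)/a(-77) = 44/(263 - 273*(-77)**2 + 2*(-77)**3) = 44/(263 - 273*5929 + 2*(-456533)) = 44/(263 - 1618617 - 913066) = 44/(-2531420) = 44*(-1/2531420) = -11/632855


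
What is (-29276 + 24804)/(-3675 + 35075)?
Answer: -559/3925 ≈ -0.14242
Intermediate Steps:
(-29276 + 24804)/(-3675 + 35075) = -4472/31400 = -4472*1/31400 = -559/3925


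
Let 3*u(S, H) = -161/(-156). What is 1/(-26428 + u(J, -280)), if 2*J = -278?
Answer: -468/12368143 ≈ -3.7839e-5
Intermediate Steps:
J = -139 (J = (½)*(-278) = -139)
u(S, H) = 161/468 (u(S, H) = (-161/(-156))/3 = (-161*(-1/156))/3 = (⅓)*(161/156) = 161/468)
1/(-26428 + u(J, -280)) = 1/(-26428 + 161/468) = 1/(-12368143/468) = -468/12368143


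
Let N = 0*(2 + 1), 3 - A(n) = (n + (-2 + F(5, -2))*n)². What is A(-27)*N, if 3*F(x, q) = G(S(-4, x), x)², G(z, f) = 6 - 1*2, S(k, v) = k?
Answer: 0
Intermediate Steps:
G(z, f) = 4 (G(z, f) = 6 - 2 = 4)
F(x, q) = 16/3 (F(x, q) = (⅓)*4² = (⅓)*16 = 16/3)
A(n) = 3 - 169*n²/9 (A(n) = 3 - (n + (-2 + 16/3)*n)² = 3 - (n + 10*n/3)² = 3 - (13*n/3)² = 3 - 169*n²/9)
N = 0 (N = 0*3 = 0)
A(-27)*N = (3 - 169/9*(-27)²)*0 = (3 - 169/9*729)*0 = (3 - 13689)*0 = -13686*0 = 0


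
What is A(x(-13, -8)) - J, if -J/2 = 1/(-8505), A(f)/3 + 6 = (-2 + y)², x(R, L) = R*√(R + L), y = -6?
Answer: 1479868/8505 ≈ 174.00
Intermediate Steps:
x(R, L) = R*√(L + R)
A(f) = 174 (A(f) = -18 + 3*(-2 - 6)² = -18 + 3*(-8)² = -18 + 3*64 = -18 + 192 = 174)
J = 2/8505 (J = -2/(-8505) = -2*(-1/8505) = 2/8505 ≈ 0.00023516)
A(x(-13, -8)) - J = 174 - 1*2/8505 = 174 - 2/8505 = 1479868/8505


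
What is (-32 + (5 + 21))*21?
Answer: -126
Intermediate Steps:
(-32 + (5 + 21))*21 = (-32 + 26)*21 = -6*21 = -126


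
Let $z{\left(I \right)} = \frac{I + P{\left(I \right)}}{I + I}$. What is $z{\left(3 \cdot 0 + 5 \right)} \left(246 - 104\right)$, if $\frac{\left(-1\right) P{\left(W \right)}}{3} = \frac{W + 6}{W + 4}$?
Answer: $\frac{284}{15} \approx 18.933$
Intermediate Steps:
$P{\left(W \right)} = - \frac{3 \left(6 + W\right)}{4 + W}$ ($P{\left(W \right)} = - 3 \frac{W + 6}{W + 4} = - 3 \frac{6 + W}{4 + W} = - \frac{3 \left(6 + W\right)}{4 + W}$)
$z{\left(I \right)} = \frac{I + \frac{3 \left(-6 - I\right)}{4 + I}}{2 I}$ ($z{\left(I \right)} = \frac{I + \frac{3 \left(-6 - I\right)}{4 + I}}{I + I} = \frac{I + \frac{3 \left(-6 - I\right)}{4 + I}}{2 I}$)
$z{\left(3 \cdot 0 + 5 \right)} \left(246 - 104\right) = \frac{-18 + \left(3 \cdot 0 + 5\right) + \left(3 \cdot 0 + 5\right)^{2}}{2 \left(3 \cdot 0 + 5\right) \left(4 + \left(3 \cdot 0 + 5\right)\right)} \left(246 - 104\right) = \frac{-18 + \left(0 + 5\right) + \left(0 + 5\right)^{2}}{2 \left(0 + 5\right) \left(4 + \left(0 + 5\right)\right)} 142 = \frac{-18 + 5 + 5^{2}}{2 \cdot 5 \left(4 + 5\right)} 142 = \frac{1}{2} \cdot \frac{1}{5} \cdot \frac{1}{9} \left(-18 + 5 + 25\right) 142 = \frac{1}{2} \cdot \frac{1}{5} \cdot \frac{1}{9} \cdot 12 \cdot 142 = \frac{2}{15} \cdot 142 = \frac{284}{15}$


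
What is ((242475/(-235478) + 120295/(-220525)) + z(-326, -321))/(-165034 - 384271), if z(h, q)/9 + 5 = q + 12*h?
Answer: 396149910466057/5704948353252950 ≈ 0.069440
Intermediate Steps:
z(h, q) = -45 + 9*q + 108*h (z(h, q) = -45 + 9*(q + 12*h) = -45 + (9*q + 108*h) = -45 + 9*q + 108*h)
((242475/(-235478) + 120295/(-220525)) + z(-326, -321))/(-165034 - 384271) = ((242475/(-235478) + 120295/(-220525)) + (-45 + 9*(-321) + 108*(-326)))/(-165034 - 384271) = ((242475*(-1/235478) + 120295*(-1/220525)) + (-45 - 2889 - 35208))/(-549305) = ((-242475/235478 - 24059/44105) - 38142)*(-1/549305) = (-16359725077/10385757190 - 38142)*(-1/549305) = -396149910466057/10385757190*(-1/549305) = 396149910466057/5704948353252950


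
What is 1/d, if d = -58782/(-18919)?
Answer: 18919/58782 ≈ 0.32185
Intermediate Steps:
d = 58782/18919 (d = -58782*(-1/18919) = 58782/18919 ≈ 3.1070)
1/d = 1/(58782/18919) = 18919/58782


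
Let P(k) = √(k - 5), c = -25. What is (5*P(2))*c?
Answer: -125*I*√3 ≈ -216.51*I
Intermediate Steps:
P(k) = √(-5 + k)
(5*P(2))*c = (5*√(-5 + 2))*(-25) = (5*√(-3))*(-25) = (5*(I*√3))*(-25) = (5*I*√3)*(-25) = -125*I*√3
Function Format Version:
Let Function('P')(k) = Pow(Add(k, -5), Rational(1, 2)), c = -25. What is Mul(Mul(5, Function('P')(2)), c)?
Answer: Mul(-125, I, Pow(3, Rational(1, 2))) ≈ Mul(-216.51, I)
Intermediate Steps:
Function('P')(k) = Pow(Add(-5, k), Rational(1, 2))
Mul(Mul(5, Function('P')(2)), c) = Mul(Mul(5, Pow(Add(-5, 2), Rational(1, 2))), -25) = Mul(Mul(5, Pow(-3, Rational(1, 2))), -25) = Mul(Mul(5, Mul(I, Pow(3, Rational(1, 2)))), -25) = Mul(Mul(5, I, Pow(3, Rational(1, 2))), -25) = Mul(-125, I, Pow(3, Rational(1, 2)))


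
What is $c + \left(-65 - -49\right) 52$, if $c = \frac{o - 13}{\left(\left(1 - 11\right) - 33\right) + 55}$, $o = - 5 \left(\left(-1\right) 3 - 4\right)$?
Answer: $- \frac{4981}{6} \approx -830.17$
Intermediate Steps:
$o = 35$ ($o = - 5 \left(-3 - 4\right) = \left(-5\right) \left(-7\right) = 35$)
$c = \frac{11}{6}$ ($c = \frac{35 - 13}{\left(\left(1 - 11\right) - 33\right) + 55} = \frac{22}{\left(\left(1 - 11\right) - 33\right) + 55} = \frac{22}{\left(-10 - 33\right) + 55} = \frac{22}{-43 + 55} = \frac{22}{12} = 22 \cdot \frac{1}{12} = \frac{11}{6} \approx 1.8333$)
$c + \left(-65 - -49\right) 52 = \frac{11}{6} + \left(-65 - -49\right) 52 = \frac{11}{6} + \left(-65 + 49\right) 52 = \frac{11}{6} - 832 = - \frac{4981}{6}$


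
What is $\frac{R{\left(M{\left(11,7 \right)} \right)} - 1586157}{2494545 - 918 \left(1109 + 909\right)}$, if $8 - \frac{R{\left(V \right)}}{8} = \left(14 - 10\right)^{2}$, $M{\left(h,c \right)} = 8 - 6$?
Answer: $- \frac{1586221}{642021} \approx -2.4707$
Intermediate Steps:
$M{\left(h,c \right)} = 2$ ($M{\left(h,c \right)} = 8 - 6 = 2$)
$R{\left(V \right)} = -64$ ($R{\left(V \right)} = 64 - 8 \left(14 - 10\right)^{2} = 64 - 8 \cdot 4^{2} = 64 - 128 = -64$)
$\frac{R{\left(M{\left(11,7 \right)} \right)} - 1586157}{2494545 - 918 \left(1109 + 909\right)} = \frac{-64 - 1586157}{2494545 - 918 \left(1109 + 909\right)} = - \frac{1586221}{2494545 - 1852524} = - \frac{1586221}{642021}$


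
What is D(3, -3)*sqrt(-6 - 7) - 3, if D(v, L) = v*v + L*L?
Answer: -3 + 18*I*sqrt(13) ≈ -3.0 + 64.9*I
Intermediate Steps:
D(v, L) = L**2 + v**2 (D(v, L) = v**2 + L**2 = L**2 + v**2)
D(3, -3)*sqrt(-6 - 7) - 3 = ((-3)**2 + 3**2)*sqrt(-6 - 7) - 3 = (9 + 9)*sqrt(-13) - 3 = 18*(I*sqrt(13)) - 3 = 18*I*sqrt(13) - 3 = -3 + 18*I*sqrt(13)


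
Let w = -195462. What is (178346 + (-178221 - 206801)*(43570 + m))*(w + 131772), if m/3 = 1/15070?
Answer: 146372774983436034/137 ≈ 1.0684e+15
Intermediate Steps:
m = 3/15070 ≈ 0.00019907
(178346 + (-178221 - 206801)*(43570 + m))*(w + 131772) = (178346 + (-178221 - 206801)*(43570 + 3/15070))*(-195462 + 131772) = (178346 - 385022*656599903/15070)*(-63690) = (178346 - 11491154902403/685)*(-63690) = -11491032735393/685*(-63690) = 146372774983436034/137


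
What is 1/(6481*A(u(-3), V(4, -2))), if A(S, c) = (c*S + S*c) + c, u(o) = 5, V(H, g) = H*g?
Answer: -1/570328 ≈ -1.7534e-6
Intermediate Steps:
A(S, c) = c + 2*S*c (A(S, c) = (S*c + S*c) + c = 2*S*c + c = c + 2*S*c)
1/(6481*A(u(-3), V(4, -2))) = 1/(6481*(((4*(-2))*(1 + 2*5)))) = 1/(6481*((-8*(1 + 10)))) = 1/(6481*((-8*11))) = (1/6481)/(-88) = (1/6481)*(-1/88) = -1/570328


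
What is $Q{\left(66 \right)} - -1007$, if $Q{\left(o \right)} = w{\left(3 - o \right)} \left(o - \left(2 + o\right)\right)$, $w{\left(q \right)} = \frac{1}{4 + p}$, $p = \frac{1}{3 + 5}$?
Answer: $\frac{33215}{33} \approx 1006.5$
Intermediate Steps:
$p = \frac{1}{8} \approx 0.125$
$w{\left(q \right)} = \frac{8}{33}$ ($w{\left(q \right)} = \frac{1}{4 + \frac{1}{8}} = \frac{1}{\frac{33}{8}} = \frac{8}{33}$)
$Q{\left(o \right)} = - \frac{16}{33}$ ($Q{\left(o \right)} = \frac{8 \left(o - \left(2 + o\right)\right)}{33} = \frac{8}{33} \left(-2\right) = - \frac{16}{33}$)
$Q{\left(66 \right)} - -1007 = - \frac{16}{33} - -1007 = - \frac{16}{33} + 1007 = \frac{33215}{33}$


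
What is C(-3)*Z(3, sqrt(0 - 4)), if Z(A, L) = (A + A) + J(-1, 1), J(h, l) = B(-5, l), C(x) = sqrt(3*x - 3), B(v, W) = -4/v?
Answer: 68*I*sqrt(3)/5 ≈ 23.556*I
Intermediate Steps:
C(x) = sqrt(-3 + 3*x)
J(h, l) = 4/5 (J(h, l) = -4/(-5) = -4*(-1/5) = 4/5)
Z(A, L) = 4/5 + 2*A (Z(A, L) = (A + A) + 4/5 = 2*A + 4/5 = 4/5 + 2*A)
C(-3)*Z(3, sqrt(0 - 4)) = sqrt(-3 + 3*(-3))*(4/5 + 2*3) = sqrt(-3 - 9)*(4/5 + 6) = sqrt(-12)*(34/5) = (2*I*sqrt(3))*(34/5) = 68*I*sqrt(3)/5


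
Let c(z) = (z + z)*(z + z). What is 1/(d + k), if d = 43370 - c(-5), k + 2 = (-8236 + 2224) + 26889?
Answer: 1/64145 ≈ 1.5590e-5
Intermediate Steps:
k = 20875 (k = -2 + ((-8236 + 2224) + 26889) = -2 + (-6012 + 26889) = -2 + 20877 = 20875)
c(z) = 4*z² (c(z) = (2*z)*(2*z) = 4*z²)
d = 43270 (d = 43370 - 4*(-5)² = 43370 - 4*25 = 43370 - 1*100 = 43370 - 100 = 43270)
1/(d + k) = 1/(43270 + 20875) = 1/64145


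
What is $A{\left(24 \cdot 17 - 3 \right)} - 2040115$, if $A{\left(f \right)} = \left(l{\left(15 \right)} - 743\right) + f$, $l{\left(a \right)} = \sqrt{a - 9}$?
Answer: $-2040453 + \sqrt{6} \approx -2.0405 \cdot 10^{6}$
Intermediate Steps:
$l{\left(a \right)} = \sqrt{-9 + a}$
$A{\left(f \right)} = -743 + f + \sqrt{6}$ ($A{\left(f \right)} = \left(\sqrt{-9 + 15} - 743\right) + f = \left(\sqrt{6} - 743\right) + f = \left(-743 + \sqrt{6}\right) + f = -743 + f + \sqrt{6}$)
$A{\left(24 \cdot 17 - 3 \right)} - 2040115 = \left(-743 + \left(24 \cdot 17 - 3\right) + \sqrt{6}\right) - 2040115 = \left(-743 + \left(408 - 3\right) + \sqrt{6}\right) - 2040115 = \left(-743 + 405 + \sqrt{6}\right) - 2040115 = \left(-338 + \sqrt{6}\right) - 2040115 = -2040453 + \sqrt{6}$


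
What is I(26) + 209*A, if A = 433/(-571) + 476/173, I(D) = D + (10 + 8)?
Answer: 45495835/98783 ≈ 460.56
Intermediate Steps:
I(D) = 18 + D (I(D) = D + 18 = 18 + D)
A = 196887/98783 (A = 433*(-1/571) + 476*(1/173) = -433/571 + 476/173 = 196887/98783 ≈ 1.9931)
I(26) + 209*A = (18 + 26) + 209*(196887/98783) = 44 + 41149383/98783 = 45495835/98783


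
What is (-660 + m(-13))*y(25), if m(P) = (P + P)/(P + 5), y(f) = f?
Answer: -65675/4 ≈ -16419.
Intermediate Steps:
m(P) = 2*P/(5 + P) (m(P) = (2*P)/(5 + P) = 2*P/(5 + P))
(-660 + m(-13))*y(25) = (-660 + 2*(-13)/(5 - 13))*25 = (-660 + 2*(-13)/(-8))*25 = (-660 + 2*(-13)*(-1/8))*25 = (-660 + 13/4)*25 = -2627/4*25 = -65675/4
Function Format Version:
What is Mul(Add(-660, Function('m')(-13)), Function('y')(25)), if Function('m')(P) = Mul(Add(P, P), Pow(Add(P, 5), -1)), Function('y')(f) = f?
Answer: Rational(-65675, 4) ≈ -16419.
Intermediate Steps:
Function('m')(P) = Mul(2, P, Pow(Add(5, P), -1)) (Function('m')(P) = Mul(Mul(2, P), Pow(Add(5, P), -1)) = Mul(2, P, Pow(Add(5, P), -1)))
Mul(Add(-660, Function('m')(-13)), Function('y')(25)) = Mul(Add(-660, Mul(2, -13, Pow(Add(5, -13), -1))), 25) = Mul(Add(-660, Mul(2, -13, Pow(-8, -1))), 25) = Mul(Add(-660, Mul(2, -13, Rational(-1, 8))), 25) = Mul(Add(-660, Rational(13, 4)), 25) = Mul(Rational(-2627, 4), 25) = Rational(-65675, 4)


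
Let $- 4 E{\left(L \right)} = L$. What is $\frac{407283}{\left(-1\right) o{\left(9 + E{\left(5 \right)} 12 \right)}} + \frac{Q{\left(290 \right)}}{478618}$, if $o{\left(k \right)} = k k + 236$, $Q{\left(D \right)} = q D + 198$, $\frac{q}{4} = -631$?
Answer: $- \frac{5739176887}{3828944} \approx -1498.9$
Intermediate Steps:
$q = -2524$ ($q = 4 \left(-631\right) = -2524$)
$E{\left(L \right)} = - \frac{L}{4}$
$Q{\left(D \right)} = 198 - 2524 D$ ($Q{\left(D \right)} = - 2524 D + 198 = 198 - 2524 D$)
$o{\left(k \right)} = 236 + k^{2}$ ($o{\left(k \right)} = k^{2} + 236 = 236 + k^{2}$)
$\frac{407283}{\left(-1\right) o{\left(9 + E{\left(5 \right)} 12 \right)}} + \frac{Q{\left(290 \right)}}{478618} = \frac{407283}{\left(-1\right) \left(236 + \left(9 + \left(- \frac{1}{4}\right) 5 \cdot 12\right)^{2}\right)} + \frac{198 - 731960}{478618} = \frac{407283}{\left(-1\right) \left(236 + \left(9 - 15\right)^{2}\right)} + \left(198 - 731960\right) \frac{1}{478618} = \frac{407283}{\left(-1\right) \left(236 + \left(9 - 15\right)^{2}\right)} - \frac{365881}{239309} = \frac{407283}{\left(-1\right) \left(236 + \left(-6\right)^{2}\right)} - \frac{365881}{239309} = \frac{407283}{\left(-1\right) \left(236 + 36\right)} - \frac{365881}{239309} = \frac{407283}{\left(-1\right) 272} - \frac{365881}{239309} = \frac{407283}{-272} - \frac{365881}{239309} = 407283 \left(- \frac{1}{272}\right) - \frac{365881}{239309} = - \frac{407283}{272} - \frac{365881}{239309} = - \frac{5739176887}{3828944}$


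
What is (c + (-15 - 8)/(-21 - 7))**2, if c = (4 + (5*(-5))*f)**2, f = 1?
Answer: 153041641/784 ≈ 1.9521e+5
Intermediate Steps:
c = 441 (c = (4 + (5*(-5))*1)**2 = (4 - 25*1)**2 = (4 - 25)**2 = (-21)**2 = 441)
(c + (-15 - 8)/(-21 - 7))**2 = (441 + (-15 - 8)/(-21 - 7))**2 = (441 - 23/(-28))**2 = (441 - 23*(-1/28))**2 = (441 + 23/28)**2 = (12371/28)**2 = 153041641/784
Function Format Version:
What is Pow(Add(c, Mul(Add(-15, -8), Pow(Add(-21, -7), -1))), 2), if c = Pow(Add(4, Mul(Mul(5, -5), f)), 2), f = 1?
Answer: Rational(153041641, 784) ≈ 1.9521e+5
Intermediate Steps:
c = 441 (c = Pow(Add(4, Mul(Mul(5, -5), 1)), 2) = Pow(Add(4, Mul(-25, 1)), 2) = Pow(Add(4, -25), 2) = Pow(-21, 2) = 441)
Pow(Add(c, Mul(Add(-15, -8), Pow(Add(-21, -7), -1))), 2) = Pow(Add(441, Mul(Add(-15, -8), Pow(Add(-21, -7), -1))), 2) = Pow(Add(441, Mul(-23, Pow(-28, -1))), 2) = Pow(Add(441, Mul(-23, Rational(-1, 28))), 2) = Pow(Add(441, Rational(23, 28)), 2) = Pow(Rational(12371, 28), 2) = Rational(153041641, 784)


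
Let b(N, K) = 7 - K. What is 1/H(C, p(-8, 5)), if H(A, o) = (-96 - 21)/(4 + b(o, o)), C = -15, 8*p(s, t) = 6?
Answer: -41/468 ≈ -0.087607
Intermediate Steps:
p(s, t) = ¾ (p(s, t) = (⅛)*6 = ¾)
H(A, o) = -117/(11 - o) (H(A, o) = (-96 - 21)/(4 + (7 - o)) = -117/(11 - o))
1/H(C, p(-8, 5)) = 1/(117/(-11 + ¾)) = 1/(117/(-41/4)) = 1/(117*(-4/41)) = 1/(-468/41) = -41/468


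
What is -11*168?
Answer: -1848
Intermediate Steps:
-11*168 = -1848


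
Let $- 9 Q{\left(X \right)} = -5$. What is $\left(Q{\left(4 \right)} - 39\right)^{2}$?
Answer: $\frac{119716}{81} \approx 1478.0$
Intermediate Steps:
$Q{\left(X \right)} = \frac{5}{9}$ ($Q{\left(X \right)} = \left(- \frac{1}{9}\right) \left(-5\right) = \frac{5}{9}$)
$\left(Q{\left(4 \right)} - 39\right)^{2} = \left(\frac{5}{9} - 39\right)^{2} = \left(- \frac{346}{9}\right)^{2} = \frac{119716}{81}$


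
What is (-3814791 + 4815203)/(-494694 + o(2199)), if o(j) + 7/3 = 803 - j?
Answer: -428748/212611 ≈ -2.0166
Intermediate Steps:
o(j) = 2402/3 - j (o(j) = -7/3 + (803 - j) = 2402/3 - j)
(-3814791 + 4815203)/(-494694 + o(2199)) = (-3814791 + 4815203)/(-494694 + (2402/3 - 1*2199)) = 1000412/(-494694 + (2402/3 - 2199)) = 1000412/(-494694 - 4195/3) = 1000412/(-1488277/3) = 1000412*(-3/1488277) = -428748/212611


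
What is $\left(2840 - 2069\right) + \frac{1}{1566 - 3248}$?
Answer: $\frac{1296821}{1682} \approx 771.0$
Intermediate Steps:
$\left(2840 - 2069\right) + \frac{1}{1566 - 3248} = 771 + \frac{1}{-1682} = 771 - \frac{1}{1682} = \frac{1296821}{1682}$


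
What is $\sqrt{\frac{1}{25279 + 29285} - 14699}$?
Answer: $\frac{i \sqrt{10940576281635}}{27282} \approx 121.24 i$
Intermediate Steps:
$\sqrt{\frac{1}{25279 + 29285} - 14699} = \sqrt{\frac{1}{54564} - 14699} = \sqrt{- \frac{802036235}{54564}} = \frac{i \sqrt{10940576281635}}{27282}$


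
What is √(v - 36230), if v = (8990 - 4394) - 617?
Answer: I*√32251 ≈ 179.59*I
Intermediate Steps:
v = 3979 (v = 4596 - 617 = 3979)
√(v - 36230) = √(3979 - 36230) = √(-32251) = I*√32251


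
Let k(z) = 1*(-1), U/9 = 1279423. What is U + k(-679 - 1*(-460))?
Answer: 11514806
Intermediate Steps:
U = 11514807 (U = 9*1279423 = 11514807)
k(z) = -1
U + k(-679 - 1*(-460)) = 11514807 - 1 = 11514806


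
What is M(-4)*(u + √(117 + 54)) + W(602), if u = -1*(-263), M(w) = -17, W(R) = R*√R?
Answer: -4471 - 51*√19 + 602*√602 ≈ 10077.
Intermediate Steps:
W(R) = R^(3/2)
u = 263
M(-4)*(u + √(117 + 54)) + W(602) = -17*(263 + √(117 + 54)) + 602^(3/2) = -17*(263 + √171) + 602*√602 = -17*(263 + 3*√19) + 602*√602 = (-4471 - 51*√19) + 602*√602 = -4471 - 51*√19 + 602*√602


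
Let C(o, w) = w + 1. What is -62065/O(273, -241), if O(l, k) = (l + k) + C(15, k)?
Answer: 62065/208 ≈ 298.39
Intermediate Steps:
C(o, w) = 1 + w
O(l, k) = 1 + l + 2*k (O(l, k) = (l + k) + (1 + k) = (k + l) + (1 + k) = 1 + l + 2*k)
-62065/O(273, -241) = -62065/(1 + 273 + 2*(-241)) = -62065/(1 + 273 - 482) = -62065/(-208) = -62065*(-1/208) = 62065/208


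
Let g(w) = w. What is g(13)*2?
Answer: 26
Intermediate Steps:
g(13)*2 = 13*2 = 26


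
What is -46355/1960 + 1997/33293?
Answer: -307876579/13050856 ≈ -23.591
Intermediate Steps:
-46355/1960 + 1997/33293 = -46355*1/1960 + 1997*(1/33293) = -9271/392 + 1997/33293 = -307876579/13050856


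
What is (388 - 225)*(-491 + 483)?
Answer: -1304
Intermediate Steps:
(388 - 225)*(-491 + 483) = 163*(-8) = -1304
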